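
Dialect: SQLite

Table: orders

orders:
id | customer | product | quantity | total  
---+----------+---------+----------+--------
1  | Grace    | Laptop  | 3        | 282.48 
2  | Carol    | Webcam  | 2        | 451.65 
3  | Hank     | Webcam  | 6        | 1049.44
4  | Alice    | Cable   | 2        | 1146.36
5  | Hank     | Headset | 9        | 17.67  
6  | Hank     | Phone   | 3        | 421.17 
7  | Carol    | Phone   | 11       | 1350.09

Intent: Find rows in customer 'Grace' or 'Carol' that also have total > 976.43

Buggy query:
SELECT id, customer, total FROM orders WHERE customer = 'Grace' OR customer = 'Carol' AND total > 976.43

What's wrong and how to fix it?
Bug: AND binds tighter than OR, so this parses as customer = 'Grace' OR (customer = 'Carol' AND total > 976.43)

Fix: Group the OR with parentheses (or use IN), then AND the threshold

Corrected query:
SELECT id, customer, total FROM orders WHERE (customer = 'Grace' OR customer = 'Carol') AND total > 976.43

Result:
id | customer | total  
---+----------+--------
7  | Carol    | 1350.09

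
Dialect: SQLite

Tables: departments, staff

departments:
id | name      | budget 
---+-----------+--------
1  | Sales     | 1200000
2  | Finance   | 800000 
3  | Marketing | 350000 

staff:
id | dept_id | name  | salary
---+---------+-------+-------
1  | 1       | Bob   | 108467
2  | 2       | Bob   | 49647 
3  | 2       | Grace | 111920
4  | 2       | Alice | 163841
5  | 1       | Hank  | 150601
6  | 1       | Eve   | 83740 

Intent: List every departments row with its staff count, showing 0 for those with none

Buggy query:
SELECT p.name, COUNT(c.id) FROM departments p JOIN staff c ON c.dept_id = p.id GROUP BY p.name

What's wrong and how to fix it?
Bug: An inner join excludes parents with zero children

Fix: Use LEFT JOIN so parents without children still appear (COUNT(c.id) gives 0)

Corrected query:
SELECT p.name, COUNT(c.id) FROM departments p LEFT JOIN staff c ON c.dept_id = p.id GROUP BY p.name

Result:
name      | COUNT(c.id)
----------+------------
Finance   | 3          
Marketing | 0          
Sales     | 3          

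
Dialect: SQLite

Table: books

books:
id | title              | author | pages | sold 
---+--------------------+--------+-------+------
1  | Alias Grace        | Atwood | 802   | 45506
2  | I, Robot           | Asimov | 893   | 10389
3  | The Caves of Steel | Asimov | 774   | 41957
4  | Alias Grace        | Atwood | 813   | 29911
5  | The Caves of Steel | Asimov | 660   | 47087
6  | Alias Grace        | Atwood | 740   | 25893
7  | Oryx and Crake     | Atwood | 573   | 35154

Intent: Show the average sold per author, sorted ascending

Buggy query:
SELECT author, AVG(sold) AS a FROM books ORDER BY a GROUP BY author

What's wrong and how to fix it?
Bug: GROUP BY must precede ORDER BY

Fix: Reorder: SELECT … FROM … GROUP BY … ORDER BY …

Corrected query:
SELECT author, AVG(sold) AS a FROM books GROUP BY author ORDER BY a

Result:
author | a           
-------+-------------
Asimov | 33144.333333
Atwood | 34116       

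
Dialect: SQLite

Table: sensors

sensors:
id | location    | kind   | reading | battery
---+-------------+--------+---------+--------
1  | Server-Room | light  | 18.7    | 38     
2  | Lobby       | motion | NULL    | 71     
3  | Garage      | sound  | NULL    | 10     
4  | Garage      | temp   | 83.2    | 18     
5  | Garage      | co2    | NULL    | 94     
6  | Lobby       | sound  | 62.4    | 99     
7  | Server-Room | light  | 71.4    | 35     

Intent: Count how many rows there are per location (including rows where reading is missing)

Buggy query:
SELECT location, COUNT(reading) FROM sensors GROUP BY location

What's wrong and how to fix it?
Bug: COUNT(column) counts non-NULL values only; rows with NULL reading aren't counted

Fix: Replace COUNT(reading) with COUNT(*)

Corrected query:
SELECT location, COUNT(*) FROM sensors GROUP BY location

Result:
location    | COUNT(*)
------------+---------
Garage      | 3       
Lobby       | 2       
Server-Room | 2       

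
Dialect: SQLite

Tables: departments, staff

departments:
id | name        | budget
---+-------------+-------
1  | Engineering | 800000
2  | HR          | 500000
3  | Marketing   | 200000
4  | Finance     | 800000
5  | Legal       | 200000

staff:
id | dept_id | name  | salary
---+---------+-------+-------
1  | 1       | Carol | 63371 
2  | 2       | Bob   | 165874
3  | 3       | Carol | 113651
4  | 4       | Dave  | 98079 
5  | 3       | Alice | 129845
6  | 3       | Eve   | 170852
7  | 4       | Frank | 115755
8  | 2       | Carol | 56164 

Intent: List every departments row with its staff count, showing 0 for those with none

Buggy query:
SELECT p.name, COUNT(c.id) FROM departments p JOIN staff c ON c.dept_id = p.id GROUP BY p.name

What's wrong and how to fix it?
Bug: An inner join excludes parents with zero children

Fix: Switch to LEFT JOIN to retain unmatched parent rows

Corrected query:
SELECT p.name, COUNT(c.id) FROM departments p LEFT JOIN staff c ON c.dept_id = p.id GROUP BY p.name

Result:
name        | COUNT(c.id)
------------+------------
Engineering | 1          
Finance     | 2          
HR          | 2          
Legal       | 0          
Marketing   | 3          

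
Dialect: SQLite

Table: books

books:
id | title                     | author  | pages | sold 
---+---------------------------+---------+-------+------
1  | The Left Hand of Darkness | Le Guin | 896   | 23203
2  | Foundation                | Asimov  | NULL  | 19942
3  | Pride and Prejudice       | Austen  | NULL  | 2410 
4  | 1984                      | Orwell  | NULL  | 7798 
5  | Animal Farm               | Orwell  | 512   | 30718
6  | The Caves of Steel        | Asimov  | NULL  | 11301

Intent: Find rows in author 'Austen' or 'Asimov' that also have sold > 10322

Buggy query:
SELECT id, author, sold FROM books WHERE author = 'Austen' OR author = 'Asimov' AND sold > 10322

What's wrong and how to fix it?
Bug: Without parentheses, AND is evaluated before OR, so the sold filter only applies to the 'Asimov' branch

Fix: Group the OR with parentheses (or use IN), then AND the threshold

Corrected query:
SELECT id, author, sold FROM books WHERE (author = 'Austen' OR author = 'Asimov') AND sold > 10322

Result:
id | author | sold 
---+--------+------
2  | Asimov | 19942
6  | Asimov | 11301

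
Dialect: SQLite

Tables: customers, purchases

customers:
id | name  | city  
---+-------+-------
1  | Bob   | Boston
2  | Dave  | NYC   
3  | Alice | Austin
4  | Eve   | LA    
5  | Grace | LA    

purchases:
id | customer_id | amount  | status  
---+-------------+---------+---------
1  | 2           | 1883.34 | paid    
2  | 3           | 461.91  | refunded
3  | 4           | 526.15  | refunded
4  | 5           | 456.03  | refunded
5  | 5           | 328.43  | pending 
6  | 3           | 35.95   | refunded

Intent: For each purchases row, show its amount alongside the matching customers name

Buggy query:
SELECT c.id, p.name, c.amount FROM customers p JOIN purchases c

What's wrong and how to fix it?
Bug: JOIN with no ON clause produces a cartesian product; every purchases row pairs with every customers row

Fix: Add ON c.customer_id = p.id to the JOIN

Corrected query:
SELECT c.id, p.name, c.amount FROM customers p JOIN purchases c ON c.customer_id = p.id

Result:
id | name  | amount 
---+-------+--------
1  | Dave  | 1883.34
2  | Alice | 461.91 
3  | Eve   | 526.15 
4  | Grace | 456.03 
5  | Grace | 328.43 
6  | Alice | 35.95  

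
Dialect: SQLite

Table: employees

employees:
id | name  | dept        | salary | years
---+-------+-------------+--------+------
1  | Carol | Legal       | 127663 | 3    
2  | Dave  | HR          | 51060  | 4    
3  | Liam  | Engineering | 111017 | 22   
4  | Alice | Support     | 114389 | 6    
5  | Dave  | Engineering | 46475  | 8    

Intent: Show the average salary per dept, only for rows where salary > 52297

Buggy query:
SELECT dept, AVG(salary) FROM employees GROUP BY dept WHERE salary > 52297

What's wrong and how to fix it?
Bug: Row-level WHERE must come before GROUP BY in the clause order

Fix: Move the WHERE clause before GROUP BY

Corrected query:
SELECT dept, AVG(salary) FROM employees WHERE salary > 52297 GROUP BY dept

Result:
dept        | AVG(salary)
------------+------------
Engineering | 111017     
Legal       | 127663     
Support     | 114389     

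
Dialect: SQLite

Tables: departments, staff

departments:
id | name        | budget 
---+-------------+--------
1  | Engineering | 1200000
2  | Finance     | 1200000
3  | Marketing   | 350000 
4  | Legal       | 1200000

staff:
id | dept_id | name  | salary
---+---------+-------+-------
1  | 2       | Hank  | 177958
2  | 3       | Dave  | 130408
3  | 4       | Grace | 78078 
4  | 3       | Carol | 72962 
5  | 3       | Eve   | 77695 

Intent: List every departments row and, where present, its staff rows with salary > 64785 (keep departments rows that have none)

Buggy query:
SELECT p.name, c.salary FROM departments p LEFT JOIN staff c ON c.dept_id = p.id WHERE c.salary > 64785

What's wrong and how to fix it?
Bug: Filtering c.salary in WHERE discards the NULL rows produced by LEFT JOIN, turning it into an inner join

Fix: Move the right-table condition into the ON clause so unmatched parents are kept

Corrected query:
SELECT p.name, c.salary FROM departments p LEFT JOIN staff c ON c.dept_id = p.id AND c.salary > 64785

Result:
name        | salary
------------+-------
Engineering | NULL  
Finance     | 177958
Marketing   | 72962 
Marketing   | 77695 
Marketing   | 130408
Legal       | 78078 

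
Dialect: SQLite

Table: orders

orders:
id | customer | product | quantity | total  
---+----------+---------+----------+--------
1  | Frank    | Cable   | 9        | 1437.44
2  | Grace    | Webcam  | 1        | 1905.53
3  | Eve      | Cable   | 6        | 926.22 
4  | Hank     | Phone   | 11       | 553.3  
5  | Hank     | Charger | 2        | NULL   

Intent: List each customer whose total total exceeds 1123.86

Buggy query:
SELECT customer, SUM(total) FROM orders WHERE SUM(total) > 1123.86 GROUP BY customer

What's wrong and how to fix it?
Bug: WHERE runs before GROUP BY, so aggregates aren't available there

Fix: Use HAVING (which filters groups after aggregation) instead of WHERE

Corrected query:
SELECT customer, SUM(total) FROM orders GROUP BY customer HAVING SUM(total) > 1123.86

Result:
customer | SUM(total)
---------+-----------
Frank    | 1437.44   
Grace    | 1905.53   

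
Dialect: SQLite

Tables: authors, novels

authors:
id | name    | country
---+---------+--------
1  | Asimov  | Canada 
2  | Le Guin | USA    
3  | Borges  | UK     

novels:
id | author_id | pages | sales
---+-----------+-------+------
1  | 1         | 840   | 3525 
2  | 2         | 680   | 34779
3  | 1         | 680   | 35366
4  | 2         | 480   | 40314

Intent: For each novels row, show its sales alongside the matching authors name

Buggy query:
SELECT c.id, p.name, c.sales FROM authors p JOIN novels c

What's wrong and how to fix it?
Bug: Missing join condition: each novels row is matched to all authors rows instead of just its own

Fix: Specify the join condition linking the foreign key to the parent id

Corrected query:
SELECT c.id, p.name, c.sales FROM authors p JOIN novels c ON c.author_id = p.id

Result:
id | name    | sales
---+---------+------
1  | Asimov  | 3525 
2  | Le Guin | 34779
3  | Asimov  | 35366
4  | Le Guin | 40314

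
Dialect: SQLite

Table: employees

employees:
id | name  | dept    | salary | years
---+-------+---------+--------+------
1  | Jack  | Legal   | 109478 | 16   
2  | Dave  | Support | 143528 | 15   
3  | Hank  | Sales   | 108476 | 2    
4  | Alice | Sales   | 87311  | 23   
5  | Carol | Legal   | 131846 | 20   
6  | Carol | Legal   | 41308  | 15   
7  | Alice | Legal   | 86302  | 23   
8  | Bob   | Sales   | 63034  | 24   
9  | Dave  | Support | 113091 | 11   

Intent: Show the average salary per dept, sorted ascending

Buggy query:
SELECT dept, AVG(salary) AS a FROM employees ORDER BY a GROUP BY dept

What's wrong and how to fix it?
Bug: GROUP BY must precede ORDER BY

Fix: Reorder: SELECT … FROM … GROUP BY … ORDER BY …

Corrected query:
SELECT dept, AVG(salary) AS a FROM employees GROUP BY dept ORDER BY a

Result:
dept    | a           
--------+-------------
Sales   | 86273.666667
Legal   | 92233.5     
Support | 128309.5    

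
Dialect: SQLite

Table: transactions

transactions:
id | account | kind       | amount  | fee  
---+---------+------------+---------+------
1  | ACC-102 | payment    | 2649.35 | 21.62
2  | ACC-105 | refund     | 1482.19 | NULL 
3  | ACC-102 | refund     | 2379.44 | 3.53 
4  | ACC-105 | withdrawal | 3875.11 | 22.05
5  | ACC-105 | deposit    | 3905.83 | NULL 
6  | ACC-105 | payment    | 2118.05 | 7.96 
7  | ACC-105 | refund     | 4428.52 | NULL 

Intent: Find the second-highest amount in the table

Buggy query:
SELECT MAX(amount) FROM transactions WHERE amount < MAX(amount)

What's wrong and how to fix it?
Bug: The inner MAX is an aggregate inside WHERE, which is not allowed

Fix: Compute the overall MAX in a subquery, then take MAX of rows below it

Corrected query:
SELECT MAX(amount) FROM transactions WHERE amount < (SELECT MAX(amount) FROM transactions)

Result:
MAX(amount)
-----------
3905.83    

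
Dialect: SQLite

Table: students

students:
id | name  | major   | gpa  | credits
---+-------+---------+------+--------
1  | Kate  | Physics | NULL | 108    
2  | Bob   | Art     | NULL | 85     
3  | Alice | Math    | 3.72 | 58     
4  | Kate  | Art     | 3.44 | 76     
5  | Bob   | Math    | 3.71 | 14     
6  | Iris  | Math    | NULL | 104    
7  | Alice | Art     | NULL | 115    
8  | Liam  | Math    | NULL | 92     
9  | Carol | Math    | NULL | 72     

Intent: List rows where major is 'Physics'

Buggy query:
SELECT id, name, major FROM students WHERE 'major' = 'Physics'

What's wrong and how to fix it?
Bug: 'major' in single quotes is a string literal, not the column; the comparison is literal-vs-literal and never true

Fix: Remove the quotes around the column name (or use double quotes for an identifier)

Corrected query:
SELECT id, name, major FROM students WHERE major = 'Physics'

Result:
id | name | major  
---+------+--------
1  | Kate | Physics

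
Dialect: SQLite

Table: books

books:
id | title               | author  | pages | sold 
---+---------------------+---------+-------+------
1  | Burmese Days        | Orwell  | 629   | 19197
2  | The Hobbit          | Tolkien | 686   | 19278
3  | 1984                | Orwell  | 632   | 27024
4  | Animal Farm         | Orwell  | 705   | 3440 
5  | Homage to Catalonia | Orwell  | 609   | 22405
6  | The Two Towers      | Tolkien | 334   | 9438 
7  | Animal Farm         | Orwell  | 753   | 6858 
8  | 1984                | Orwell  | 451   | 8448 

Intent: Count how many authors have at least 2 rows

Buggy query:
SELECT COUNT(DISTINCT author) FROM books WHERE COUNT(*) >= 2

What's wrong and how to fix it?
Bug: COUNT(*) cannot appear in WHERE; the per-group count doesn't exist yet

Fix: Group first with HAVING COUNT(*) >= 2, then COUNT the resulting groups

Corrected query:
SELECT COUNT(*) FROM (SELECT author FROM books GROUP BY author HAVING COUNT(*) >= 2)

Result:
COUNT(*)
--------
2       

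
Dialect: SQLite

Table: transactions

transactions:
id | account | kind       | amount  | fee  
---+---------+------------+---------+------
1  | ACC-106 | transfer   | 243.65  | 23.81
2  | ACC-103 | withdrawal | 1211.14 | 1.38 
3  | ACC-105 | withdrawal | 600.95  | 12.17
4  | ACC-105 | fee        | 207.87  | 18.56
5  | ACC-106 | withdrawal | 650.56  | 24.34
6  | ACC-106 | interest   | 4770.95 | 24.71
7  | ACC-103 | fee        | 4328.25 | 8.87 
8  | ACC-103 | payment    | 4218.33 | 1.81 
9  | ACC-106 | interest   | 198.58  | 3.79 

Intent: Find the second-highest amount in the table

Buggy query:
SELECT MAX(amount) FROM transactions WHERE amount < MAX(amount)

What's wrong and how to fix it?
Bug: The inner MAX is an aggregate inside WHERE, which is not allowed

Fix: Compute the overall MAX in a subquery, then take MAX of rows below it

Corrected query:
SELECT MAX(amount) FROM transactions WHERE amount < (SELECT MAX(amount) FROM transactions)

Result:
MAX(amount)
-----------
4328.25    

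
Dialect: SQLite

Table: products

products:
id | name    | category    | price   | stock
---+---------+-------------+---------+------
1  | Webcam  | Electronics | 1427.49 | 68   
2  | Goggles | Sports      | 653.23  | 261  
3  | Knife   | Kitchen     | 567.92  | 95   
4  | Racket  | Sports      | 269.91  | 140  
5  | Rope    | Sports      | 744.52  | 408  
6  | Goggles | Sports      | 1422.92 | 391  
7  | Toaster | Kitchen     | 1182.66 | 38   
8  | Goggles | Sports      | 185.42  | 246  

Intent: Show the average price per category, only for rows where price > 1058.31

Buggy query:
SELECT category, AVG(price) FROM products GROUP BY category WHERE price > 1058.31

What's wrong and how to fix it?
Bug: Row-level WHERE must come before GROUP BY in the clause order

Fix: Move the WHERE clause before GROUP BY

Corrected query:
SELECT category, AVG(price) FROM products WHERE price > 1058.31 GROUP BY category

Result:
category    | AVG(price)
------------+-----------
Electronics | 1427.49   
Kitchen     | 1182.66   
Sports      | 1422.92   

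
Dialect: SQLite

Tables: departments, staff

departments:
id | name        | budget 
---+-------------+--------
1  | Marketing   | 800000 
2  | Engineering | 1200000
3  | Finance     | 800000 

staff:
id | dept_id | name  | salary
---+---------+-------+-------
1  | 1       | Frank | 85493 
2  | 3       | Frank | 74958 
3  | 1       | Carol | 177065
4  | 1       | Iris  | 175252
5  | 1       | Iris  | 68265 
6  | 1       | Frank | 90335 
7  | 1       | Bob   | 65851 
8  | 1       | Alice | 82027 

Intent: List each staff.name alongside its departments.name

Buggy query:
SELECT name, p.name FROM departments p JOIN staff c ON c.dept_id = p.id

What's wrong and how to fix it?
Bug: Both tables have a 'name' column; the unqualified reference is ambiguous

Fix: Qualify the column with its table alias (c.name)

Corrected query:
SELECT c.name, p.name FROM departments p JOIN staff c ON c.dept_id = p.id

Result:
name  | name     
------+----------
Frank | Marketing
Frank | Finance  
Carol | Marketing
Iris  | Marketing
Iris  | Marketing
Frank | Marketing
Bob   | Marketing
Alice | Marketing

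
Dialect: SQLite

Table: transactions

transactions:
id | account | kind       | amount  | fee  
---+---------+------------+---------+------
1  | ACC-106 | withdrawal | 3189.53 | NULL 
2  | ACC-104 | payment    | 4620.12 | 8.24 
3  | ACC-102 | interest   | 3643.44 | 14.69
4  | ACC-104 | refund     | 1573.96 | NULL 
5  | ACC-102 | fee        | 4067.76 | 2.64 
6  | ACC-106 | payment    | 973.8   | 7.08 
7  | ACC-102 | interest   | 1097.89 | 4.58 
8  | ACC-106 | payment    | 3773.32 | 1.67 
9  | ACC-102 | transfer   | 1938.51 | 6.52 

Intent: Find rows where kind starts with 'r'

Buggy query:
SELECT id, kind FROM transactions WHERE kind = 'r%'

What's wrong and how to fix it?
Bug: Wildcards only work with LIKE; '=' treats '%' as a literal character

Fix: Replace '=' with LIKE so 'r%' is treated as a pattern

Corrected query:
SELECT id, kind FROM transactions WHERE kind LIKE 'r%'

Result:
id | kind  
---+-------
4  | refund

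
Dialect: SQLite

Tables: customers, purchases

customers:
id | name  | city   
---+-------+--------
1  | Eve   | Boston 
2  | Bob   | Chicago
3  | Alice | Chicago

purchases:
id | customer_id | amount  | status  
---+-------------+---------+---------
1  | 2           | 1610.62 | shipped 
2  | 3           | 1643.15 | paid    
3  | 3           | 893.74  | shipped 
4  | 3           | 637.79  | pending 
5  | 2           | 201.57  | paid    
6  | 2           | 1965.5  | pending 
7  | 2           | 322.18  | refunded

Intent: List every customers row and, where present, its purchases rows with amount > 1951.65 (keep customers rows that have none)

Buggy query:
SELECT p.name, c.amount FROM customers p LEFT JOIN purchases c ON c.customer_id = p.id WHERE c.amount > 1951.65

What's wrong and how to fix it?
Bug: Filtering c.amount in WHERE discards the NULL rows produced by LEFT JOIN, turning it into an inner join

Fix: Move the right-table condition into the ON clause so unmatched parents are kept

Corrected query:
SELECT p.name, c.amount FROM customers p LEFT JOIN purchases c ON c.customer_id = p.id AND c.amount > 1951.65

Result:
name  | amount
------+-------
Eve   | NULL  
Bob   | 1965.5
Alice | NULL  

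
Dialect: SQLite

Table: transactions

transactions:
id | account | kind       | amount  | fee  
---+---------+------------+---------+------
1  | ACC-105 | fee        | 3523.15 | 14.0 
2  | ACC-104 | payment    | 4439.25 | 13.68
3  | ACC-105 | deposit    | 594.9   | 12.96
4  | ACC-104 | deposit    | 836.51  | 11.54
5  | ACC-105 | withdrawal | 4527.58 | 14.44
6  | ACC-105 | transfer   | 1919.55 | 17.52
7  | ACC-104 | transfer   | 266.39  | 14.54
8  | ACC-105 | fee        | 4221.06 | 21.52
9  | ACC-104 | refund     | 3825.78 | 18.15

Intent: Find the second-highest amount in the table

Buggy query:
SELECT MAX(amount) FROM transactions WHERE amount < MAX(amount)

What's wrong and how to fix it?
Bug: MAX(amount) on the right of the comparison is an aggregate-in-WHERE error

Fix: Compute the overall MAX in a subquery, then take MAX of rows below it

Corrected query:
SELECT MAX(amount) FROM transactions WHERE amount < (SELECT MAX(amount) FROM transactions)

Result:
MAX(amount)
-----------
4439.25    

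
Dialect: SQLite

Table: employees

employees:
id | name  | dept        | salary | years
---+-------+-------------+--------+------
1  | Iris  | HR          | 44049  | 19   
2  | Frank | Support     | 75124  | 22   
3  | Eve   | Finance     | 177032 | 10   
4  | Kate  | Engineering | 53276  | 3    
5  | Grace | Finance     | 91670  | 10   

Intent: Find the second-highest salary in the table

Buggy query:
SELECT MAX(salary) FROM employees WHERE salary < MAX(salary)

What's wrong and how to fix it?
Bug: The inner MAX is an aggregate inside WHERE, which is not allowed

Fix: Put the inner MAX in a scalar subquery

Corrected query:
SELECT MAX(salary) FROM employees WHERE salary < (SELECT MAX(salary) FROM employees)

Result:
MAX(salary)
-----------
91670      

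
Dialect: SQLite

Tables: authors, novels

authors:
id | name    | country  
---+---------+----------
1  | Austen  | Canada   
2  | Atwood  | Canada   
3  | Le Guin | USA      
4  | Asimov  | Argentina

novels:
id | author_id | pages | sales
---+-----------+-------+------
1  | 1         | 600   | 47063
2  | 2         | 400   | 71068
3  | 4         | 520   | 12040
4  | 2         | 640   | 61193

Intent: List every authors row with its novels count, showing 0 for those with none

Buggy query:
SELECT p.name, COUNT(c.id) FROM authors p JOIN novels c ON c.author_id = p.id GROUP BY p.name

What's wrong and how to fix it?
Bug: INNER JOIN drops authors rows that have no matching novels rows

Fix: Use LEFT JOIN so parents without children still appear (COUNT(c.id) gives 0)

Corrected query:
SELECT p.name, COUNT(c.id) FROM authors p LEFT JOIN novels c ON c.author_id = p.id GROUP BY p.name

Result:
name    | COUNT(c.id)
--------+------------
Asimov  | 1          
Atwood  | 2          
Austen  | 1          
Le Guin | 0          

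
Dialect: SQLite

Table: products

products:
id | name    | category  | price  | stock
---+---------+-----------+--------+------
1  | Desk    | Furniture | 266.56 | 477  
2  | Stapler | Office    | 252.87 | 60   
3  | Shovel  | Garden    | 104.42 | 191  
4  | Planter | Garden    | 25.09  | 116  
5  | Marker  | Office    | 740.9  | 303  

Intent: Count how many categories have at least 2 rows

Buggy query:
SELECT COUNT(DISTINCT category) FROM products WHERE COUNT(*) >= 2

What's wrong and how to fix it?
Bug: COUNT(*) cannot appear in WHERE; the per-group count doesn't exist yet

Fix: Use a subquery that GROUPs and filters with HAVING, then count its rows

Corrected query:
SELECT COUNT(*) FROM (SELECT category FROM products GROUP BY category HAVING COUNT(*) >= 2)

Result:
COUNT(*)
--------
2       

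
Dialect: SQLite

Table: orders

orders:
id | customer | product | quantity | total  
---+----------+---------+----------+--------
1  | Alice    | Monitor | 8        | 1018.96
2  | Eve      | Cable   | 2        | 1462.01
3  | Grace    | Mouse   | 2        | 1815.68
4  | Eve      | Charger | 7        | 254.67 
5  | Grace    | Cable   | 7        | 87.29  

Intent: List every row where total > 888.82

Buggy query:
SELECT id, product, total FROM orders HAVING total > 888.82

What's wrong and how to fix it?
Bug: This is a non-aggregate query (no GROUP BY, no aggregates), so in SQLite the HAVING clause is invalid here; a row-level condition belongs in WHERE

Fix: Use WHERE for row-level filtering

Corrected query:
SELECT id, product, total FROM orders WHERE total > 888.82

Result:
id | product | total  
---+---------+--------
1  | Monitor | 1018.96
2  | Cable   | 1462.01
3  | Mouse   | 1815.68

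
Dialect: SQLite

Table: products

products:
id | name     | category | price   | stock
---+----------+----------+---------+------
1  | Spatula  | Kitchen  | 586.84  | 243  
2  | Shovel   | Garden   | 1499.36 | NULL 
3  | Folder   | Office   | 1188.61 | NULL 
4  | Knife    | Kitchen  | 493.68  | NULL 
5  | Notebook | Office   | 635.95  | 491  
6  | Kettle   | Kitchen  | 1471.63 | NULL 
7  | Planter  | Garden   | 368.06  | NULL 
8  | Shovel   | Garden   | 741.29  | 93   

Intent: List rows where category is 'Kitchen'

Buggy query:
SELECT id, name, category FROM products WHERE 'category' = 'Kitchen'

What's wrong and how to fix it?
Bug: Single quotes denote string literals in SQL; the column name is being compared as a constant string

Fix: Reference the column as category without single quotes

Corrected query:
SELECT id, name, category FROM products WHERE category = 'Kitchen'

Result:
id | name    | category
---+---------+---------
1  | Spatula | Kitchen 
4  | Knife   | Kitchen 
6  | Kettle  | Kitchen 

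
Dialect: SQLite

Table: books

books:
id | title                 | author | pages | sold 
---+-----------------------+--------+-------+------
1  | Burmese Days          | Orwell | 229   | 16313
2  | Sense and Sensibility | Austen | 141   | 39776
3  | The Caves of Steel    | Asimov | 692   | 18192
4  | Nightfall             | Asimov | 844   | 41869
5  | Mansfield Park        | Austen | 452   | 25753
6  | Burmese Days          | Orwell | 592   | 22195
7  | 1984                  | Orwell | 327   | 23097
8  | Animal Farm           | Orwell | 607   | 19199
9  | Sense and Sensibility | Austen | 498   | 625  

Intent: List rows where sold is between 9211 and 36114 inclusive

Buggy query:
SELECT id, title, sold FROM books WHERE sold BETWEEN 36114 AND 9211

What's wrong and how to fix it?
Bug: The bounds are reversed; BETWEEN a AND b requires a <= b to match anything

Fix: Swap the bounds so the smaller value comes first

Corrected query:
SELECT id, title, sold FROM books WHERE sold BETWEEN 9211 AND 36114

Result:
id | title              | sold 
---+--------------------+------
1  | Burmese Days       | 16313
3  | The Caves of Steel | 18192
5  | Mansfield Park     | 25753
6  | Burmese Days       | 22195
7  | 1984               | 23097
8  | Animal Farm        | 19199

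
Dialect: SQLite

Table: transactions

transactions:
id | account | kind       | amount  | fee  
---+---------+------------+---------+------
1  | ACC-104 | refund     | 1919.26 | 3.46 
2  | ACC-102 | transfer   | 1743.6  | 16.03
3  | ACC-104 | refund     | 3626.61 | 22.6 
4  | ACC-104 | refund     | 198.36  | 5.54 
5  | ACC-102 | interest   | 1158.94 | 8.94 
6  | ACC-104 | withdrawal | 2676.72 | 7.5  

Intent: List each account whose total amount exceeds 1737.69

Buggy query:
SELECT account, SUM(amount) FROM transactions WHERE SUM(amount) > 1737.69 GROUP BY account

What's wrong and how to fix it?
Bug: Aggregate functions cannot appear in a WHERE clause

Fix: Move the aggregate condition to a HAVING clause

Corrected query:
SELECT account, SUM(amount) FROM transactions GROUP BY account HAVING SUM(amount) > 1737.69

Result:
account | SUM(amount)
--------+------------
ACC-102 | 2902.54    
ACC-104 | 8420.95    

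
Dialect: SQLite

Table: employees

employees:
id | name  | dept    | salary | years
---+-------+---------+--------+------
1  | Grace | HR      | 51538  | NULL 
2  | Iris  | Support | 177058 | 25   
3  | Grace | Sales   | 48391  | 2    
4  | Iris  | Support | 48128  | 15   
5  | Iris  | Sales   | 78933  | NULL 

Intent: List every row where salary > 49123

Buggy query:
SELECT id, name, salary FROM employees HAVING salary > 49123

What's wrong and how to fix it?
Bug: HAVING filters the output of aggregation, but this query has no GROUP BY and no aggregate functions, so SQLite rejects it (HAVING clause on a non-aggregate query); the condition here is per row

Fix: Replace HAVING with WHERE since the condition applies to individual rows

Corrected query:
SELECT id, name, salary FROM employees WHERE salary > 49123

Result:
id | name  | salary
---+-------+-------
1  | Grace | 51538 
2  | Iris  | 177058
5  | Iris  | 78933 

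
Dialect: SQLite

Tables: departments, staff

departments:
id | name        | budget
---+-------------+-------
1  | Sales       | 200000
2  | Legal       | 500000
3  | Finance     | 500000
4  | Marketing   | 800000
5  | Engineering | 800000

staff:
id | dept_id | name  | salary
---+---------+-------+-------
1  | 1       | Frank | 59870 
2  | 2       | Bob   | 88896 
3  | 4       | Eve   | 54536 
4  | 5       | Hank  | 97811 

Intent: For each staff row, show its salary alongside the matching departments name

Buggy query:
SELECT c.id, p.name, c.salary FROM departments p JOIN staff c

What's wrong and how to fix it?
Bug: Missing join condition: each staff row is matched to all departments rows instead of just its own

Fix: Add ON c.dept_id = p.id to the JOIN

Corrected query:
SELECT c.id, p.name, c.salary FROM departments p JOIN staff c ON c.dept_id = p.id

Result:
id | name        | salary
---+-------------+-------
1  | Sales       | 59870 
2  | Legal       | 88896 
3  | Marketing   | 54536 
4  | Engineering | 97811 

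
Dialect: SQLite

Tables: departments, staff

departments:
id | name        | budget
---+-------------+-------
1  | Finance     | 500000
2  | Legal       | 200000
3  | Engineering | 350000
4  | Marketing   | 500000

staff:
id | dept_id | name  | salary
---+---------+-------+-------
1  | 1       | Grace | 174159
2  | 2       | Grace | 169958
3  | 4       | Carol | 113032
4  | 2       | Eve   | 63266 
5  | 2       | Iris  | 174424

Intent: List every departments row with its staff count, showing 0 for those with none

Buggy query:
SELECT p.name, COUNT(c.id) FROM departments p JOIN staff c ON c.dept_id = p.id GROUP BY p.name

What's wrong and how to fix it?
Bug: An inner join excludes parents with zero children

Fix: Switch to LEFT JOIN to retain unmatched parent rows

Corrected query:
SELECT p.name, COUNT(c.id) FROM departments p LEFT JOIN staff c ON c.dept_id = p.id GROUP BY p.name

Result:
name        | COUNT(c.id)
------------+------------
Engineering | 0          
Finance     | 1          
Legal       | 3          
Marketing   | 1          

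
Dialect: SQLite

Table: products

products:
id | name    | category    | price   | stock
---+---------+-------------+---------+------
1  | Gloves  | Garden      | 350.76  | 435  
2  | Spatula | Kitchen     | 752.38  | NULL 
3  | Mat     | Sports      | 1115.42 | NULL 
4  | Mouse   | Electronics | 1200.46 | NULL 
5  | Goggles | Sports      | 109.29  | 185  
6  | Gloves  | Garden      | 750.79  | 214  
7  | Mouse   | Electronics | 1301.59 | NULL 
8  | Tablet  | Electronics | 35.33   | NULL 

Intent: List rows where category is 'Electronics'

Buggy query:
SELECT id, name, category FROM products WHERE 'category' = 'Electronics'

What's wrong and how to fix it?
Bug: 'category' in single quotes is a string literal, not the column; the comparison is literal-vs-literal and never true

Fix: Reference the column as category without single quotes

Corrected query:
SELECT id, name, category FROM products WHERE category = 'Electronics'

Result:
id | name   | category   
---+--------+------------
4  | Mouse  | Electronics
7  | Mouse  | Electronics
8  | Tablet | Electronics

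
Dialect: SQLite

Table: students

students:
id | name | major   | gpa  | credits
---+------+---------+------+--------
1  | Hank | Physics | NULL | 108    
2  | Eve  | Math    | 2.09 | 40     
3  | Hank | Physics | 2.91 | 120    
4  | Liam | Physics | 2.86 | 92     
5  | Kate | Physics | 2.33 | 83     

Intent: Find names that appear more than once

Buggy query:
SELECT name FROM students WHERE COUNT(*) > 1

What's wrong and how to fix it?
Bug: WHERE can't reference COUNT(*); aggregates are computed after WHERE

Fix: GROUP BY name, then filter groups with HAVING COUNT(*) > 1

Corrected query:
SELECT name FROM students GROUP BY name HAVING COUNT(*) > 1

Result:
name
----
Hank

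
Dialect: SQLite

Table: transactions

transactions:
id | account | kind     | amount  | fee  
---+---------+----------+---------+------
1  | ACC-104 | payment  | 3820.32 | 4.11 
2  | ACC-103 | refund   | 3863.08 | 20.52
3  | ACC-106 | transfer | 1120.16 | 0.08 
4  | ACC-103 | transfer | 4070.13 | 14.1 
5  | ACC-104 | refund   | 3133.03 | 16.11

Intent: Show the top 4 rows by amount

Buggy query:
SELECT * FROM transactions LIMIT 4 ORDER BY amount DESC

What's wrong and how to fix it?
Bug: LIMIT must come after ORDER BY

Fix: Sort with ORDER BY, then apply LIMIT

Corrected query:
SELECT * FROM transactions ORDER BY amount DESC LIMIT 4

Result:
id | account | kind     | amount  | fee  
---+---------+----------+---------+------
4  | ACC-103 | transfer | 4070.13 | 14.1 
2  | ACC-103 | refund   | 3863.08 | 20.52
1  | ACC-104 | payment  | 3820.32 | 4.11 
5  | ACC-104 | refund   | 3133.03 | 16.11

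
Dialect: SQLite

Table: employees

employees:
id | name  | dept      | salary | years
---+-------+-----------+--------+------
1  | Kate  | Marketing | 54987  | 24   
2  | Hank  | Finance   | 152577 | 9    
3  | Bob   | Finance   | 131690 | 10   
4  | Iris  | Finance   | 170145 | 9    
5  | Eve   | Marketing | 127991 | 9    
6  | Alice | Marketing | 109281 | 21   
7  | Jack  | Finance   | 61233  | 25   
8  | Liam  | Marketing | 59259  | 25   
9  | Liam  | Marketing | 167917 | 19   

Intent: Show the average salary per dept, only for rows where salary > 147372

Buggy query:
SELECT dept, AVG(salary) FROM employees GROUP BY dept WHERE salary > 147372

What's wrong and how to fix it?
Bug: WHERE cannot follow GROUP BY

Fix: Move the WHERE clause before GROUP BY

Corrected query:
SELECT dept, AVG(salary) FROM employees WHERE salary > 147372 GROUP BY dept

Result:
dept      | AVG(salary)
----------+------------
Finance   | 161361     
Marketing | 167917     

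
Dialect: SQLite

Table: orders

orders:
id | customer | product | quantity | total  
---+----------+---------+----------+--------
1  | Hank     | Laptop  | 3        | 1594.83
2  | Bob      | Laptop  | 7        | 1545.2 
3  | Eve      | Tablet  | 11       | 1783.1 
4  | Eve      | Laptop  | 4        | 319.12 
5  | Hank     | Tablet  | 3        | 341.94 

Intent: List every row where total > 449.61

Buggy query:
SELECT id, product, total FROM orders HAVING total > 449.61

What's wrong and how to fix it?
Bug: This is a non-aggregate query (no GROUP BY, no aggregates), so in SQLite the HAVING clause is invalid here; a row-level condition belongs in WHERE

Fix: Use WHERE for row-level filtering

Corrected query:
SELECT id, product, total FROM orders WHERE total > 449.61

Result:
id | product | total  
---+---------+--------
1  | Laptop  | 1594.83
2  | Laptop  | 1545.2 
3  | Tablet  | 1783.1 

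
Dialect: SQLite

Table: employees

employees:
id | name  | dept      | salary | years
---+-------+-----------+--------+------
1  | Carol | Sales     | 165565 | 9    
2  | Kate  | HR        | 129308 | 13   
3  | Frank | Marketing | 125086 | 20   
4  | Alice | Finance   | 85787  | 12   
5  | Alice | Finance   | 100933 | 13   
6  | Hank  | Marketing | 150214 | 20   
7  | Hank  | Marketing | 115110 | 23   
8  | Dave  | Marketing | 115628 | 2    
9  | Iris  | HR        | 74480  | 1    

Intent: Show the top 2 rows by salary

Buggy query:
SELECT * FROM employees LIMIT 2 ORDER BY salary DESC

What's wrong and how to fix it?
Bug: LIMIT must come after ORDER BY

Fix: Sort with ORDER BY, then apply LIMIT

Corrected query:
SELECT * FROM employees ORDER BY salary DESC LIMIT 2

Result:
id | name  | dept      | salary | years
---+-------+-----------+--------+------
1  | Carol | Sales     | 165565 | 9    
6  | Hank  | Marketing | 150214 | 20   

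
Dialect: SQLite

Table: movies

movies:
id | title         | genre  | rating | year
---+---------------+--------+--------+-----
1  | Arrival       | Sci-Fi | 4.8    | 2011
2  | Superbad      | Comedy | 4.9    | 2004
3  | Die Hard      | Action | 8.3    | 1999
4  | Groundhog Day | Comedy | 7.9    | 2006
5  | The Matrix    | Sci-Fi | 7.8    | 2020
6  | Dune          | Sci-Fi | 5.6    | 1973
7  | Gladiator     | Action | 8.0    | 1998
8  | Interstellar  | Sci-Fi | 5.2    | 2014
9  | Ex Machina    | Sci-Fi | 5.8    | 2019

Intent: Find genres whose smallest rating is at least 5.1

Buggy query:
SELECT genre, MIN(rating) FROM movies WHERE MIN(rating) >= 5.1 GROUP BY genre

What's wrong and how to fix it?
Bug: MIN() in WHERE is a misuse of aggregate

Fix: Replace WHERE with HAVING after the GROUP BY

Corrected query:
SELECT genre, MIN(rating) FROM movies GROUP BY genre HAVING MIN(rating) >= 5.1

Result:
genre  | MIN(rating)
-------+------------
Action | 8          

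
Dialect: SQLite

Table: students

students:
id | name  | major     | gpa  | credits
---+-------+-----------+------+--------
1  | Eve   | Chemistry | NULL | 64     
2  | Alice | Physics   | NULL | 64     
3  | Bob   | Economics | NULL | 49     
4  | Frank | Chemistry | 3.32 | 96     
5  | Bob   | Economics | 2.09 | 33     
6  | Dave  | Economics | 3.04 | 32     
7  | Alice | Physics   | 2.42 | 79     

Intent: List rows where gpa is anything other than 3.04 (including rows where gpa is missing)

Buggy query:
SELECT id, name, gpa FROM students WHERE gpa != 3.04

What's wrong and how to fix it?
Bug: Inequality against NULL is unknown, not true; rows with NULL are dropped

Fix: Handle NULL separately with IS NULL alongside the inequality

Corrected query:
SELECT id, name, gpa FROM students WHERE gpa != 3.04 OR gpa IS NULL

Result:
id | name  | gpa 
---+-------+-----
1  | Eve   | NULL
2  | Alice | NULL
3  | Bob   | NULL
4  | Frank | 3.32
5  | Bob   | 2.09
7  | Alice | 2.42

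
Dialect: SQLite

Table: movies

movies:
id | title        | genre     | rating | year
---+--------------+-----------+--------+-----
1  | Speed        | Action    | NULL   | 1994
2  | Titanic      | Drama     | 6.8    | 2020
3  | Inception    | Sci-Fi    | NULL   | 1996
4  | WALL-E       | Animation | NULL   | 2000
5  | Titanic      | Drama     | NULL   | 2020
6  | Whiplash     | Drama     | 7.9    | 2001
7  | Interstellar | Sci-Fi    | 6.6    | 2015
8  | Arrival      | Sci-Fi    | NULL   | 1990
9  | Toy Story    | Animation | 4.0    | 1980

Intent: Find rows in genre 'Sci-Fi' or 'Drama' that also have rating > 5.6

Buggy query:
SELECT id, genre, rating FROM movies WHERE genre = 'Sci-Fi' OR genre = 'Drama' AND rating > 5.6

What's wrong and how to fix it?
Bug: Without parentheses, AND is evaluated before OR, so the rating filter only applies to the 'Drama' branch

Fix: Group the OR with parentheses (or use IN), then AND the threshold

Corrected query:
SELECT id, genre, rating FROM movies WHERE (genre = 'Sci-Fi' OR genre = 'Drama') AND rating > 5.6

Result:
id | genre  | rating
---+--------+-------
2  | Drama  | 6.8   
6  | Drama  | 7.9   
7  | Sci-Fi | 6.6   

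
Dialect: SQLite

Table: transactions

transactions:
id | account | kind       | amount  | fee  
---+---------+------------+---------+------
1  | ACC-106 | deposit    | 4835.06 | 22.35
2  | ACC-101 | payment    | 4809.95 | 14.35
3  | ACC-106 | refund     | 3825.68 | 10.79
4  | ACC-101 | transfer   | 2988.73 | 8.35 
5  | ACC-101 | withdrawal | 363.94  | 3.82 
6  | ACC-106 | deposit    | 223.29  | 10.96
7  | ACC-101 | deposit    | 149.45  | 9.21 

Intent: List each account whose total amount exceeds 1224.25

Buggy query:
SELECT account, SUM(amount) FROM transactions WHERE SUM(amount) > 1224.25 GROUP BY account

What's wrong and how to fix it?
Bug: Aggregate functions cannot appear in a WHERE clause

Fix: Use HAVING (which filters groups after aggregation) instead of WHERE

Corrected query:
SELECT account, SUM(amount) FROM transactions GROUP BY account HAVING SUM(amount) > 1224.25

Result:
account | SUM(amount)
--------+------------
ACC-101 | 8312.07    
ACC-106 | 8884.03    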